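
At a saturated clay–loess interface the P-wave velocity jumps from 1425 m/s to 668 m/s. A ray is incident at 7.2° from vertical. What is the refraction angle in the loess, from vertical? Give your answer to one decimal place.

sin θ₁/V₁ = sin θ₂/V₂ ⇒ sin θ₂ = 668·sin 7.2°/1425 = 668·0.1253/1425 = 0.0588.
θ₂ = sin⁻¹(0.0588) = 3.37° (from vertical).

3.4°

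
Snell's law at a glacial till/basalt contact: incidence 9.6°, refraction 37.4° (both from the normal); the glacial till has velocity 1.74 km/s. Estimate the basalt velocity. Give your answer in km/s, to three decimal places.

sin 9.6° = 0.1668; sin 37.4° = 0.6074.
V₂ = V₁·(sin θ₂/sin θ₁) = 1.74·(0.6074/0.1668) = 6.337 km/s.

6.337 km/s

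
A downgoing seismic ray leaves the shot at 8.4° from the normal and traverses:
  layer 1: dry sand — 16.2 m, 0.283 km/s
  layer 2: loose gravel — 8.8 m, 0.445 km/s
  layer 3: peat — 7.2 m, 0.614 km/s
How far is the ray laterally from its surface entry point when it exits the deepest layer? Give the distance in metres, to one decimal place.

p = sin θ₁/V₁ = sin 8.4°/0.283 = 5.1619e-01 s/km is conserved through the stack.
Layer 1: θ = 8.40°; offset = 16.2·tan 8.40° = 2.392 m.
Layer 2: sin θ = p·0.445 = 0.2297 → θ = 13.28°; offset = 8.8·tan 13.28° = 2.077 m.
Layer 3: sin θ = p·0.614 = 0.3169 → θ = 18.48°; offset = 7.2·tan 18.48° = 2.406 m.
Σ offsets = 6.875 m.

6.9 m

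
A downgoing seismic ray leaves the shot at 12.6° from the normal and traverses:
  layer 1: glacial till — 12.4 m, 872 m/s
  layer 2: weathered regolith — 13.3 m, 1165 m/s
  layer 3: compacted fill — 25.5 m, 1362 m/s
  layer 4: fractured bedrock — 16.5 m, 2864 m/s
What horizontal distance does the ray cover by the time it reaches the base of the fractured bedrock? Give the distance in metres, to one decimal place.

Apply Snell's law at each interface; in layer i the horizontal offset is hᵢ·tan θᵢ.
Layer 1: θ = 12.60°; offset = 12.4·tan 12.60° = 2.772 m.
Layer 2: sin θ = 1165·sin 12.6°/872 = 0.2914, θ = 16.94°; offset = 13.3·tan 16.94° = 4.052 m.
Layer 3: sin θ = 1362·sin 12.6°/872 = 0.3407, θ = 19.92°; offset = 25.5·tan 19.92° = 9.241 m.
Layer 4: sin θ = 2864·sin 12.6°/872 = 0.7165, θ = 45.76°; offset = 16.5·tan 45.76° = 16.946 m.
Σ offsets = 33.011 m.

33.0 m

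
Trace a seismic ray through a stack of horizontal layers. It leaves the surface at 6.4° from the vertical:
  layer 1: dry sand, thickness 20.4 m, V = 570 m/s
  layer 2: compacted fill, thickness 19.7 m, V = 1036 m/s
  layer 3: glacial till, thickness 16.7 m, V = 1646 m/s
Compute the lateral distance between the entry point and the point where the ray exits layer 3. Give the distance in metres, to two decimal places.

Apply Snell's law at each interface; in layer i the horizontal offset is hᵢ·tan θᵢ.
Layer 1: θ = 6.40°; offset = 20.4·tan 6.40° = 2.2882 m.
Layer 2: sin θ = 1036·sin 6.4°/570 = 0.2026, θ = 11.69°; offset = 19.7·tan 11.69° = 4.0757 m.
Layer 3: sin θ = 1646·sin 6.4°/570 = 0.3219, θ = 18.78°; offset = 16.7·tan 18.78° = 5.6778 m.
Σ offsets = 12.0417 m.

12.04 m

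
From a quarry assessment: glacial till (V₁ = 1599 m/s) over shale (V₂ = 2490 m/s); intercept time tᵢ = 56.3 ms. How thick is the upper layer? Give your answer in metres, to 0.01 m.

58.72 m

θ_c = arcsin(1599/2490) = 39.95°; cos θ_c = 0.7666.
tᵢ = 2h cos θ_c/V₁ ⇒ h = tᵢ·V₁/(2 cos θ_c) = 0.0563·1599/(2·0.7666) = 58.72 m.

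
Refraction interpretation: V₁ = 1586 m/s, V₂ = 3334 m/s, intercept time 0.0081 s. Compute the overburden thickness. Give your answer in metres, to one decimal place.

θ_c = arcsin(1586/3334) = 28.41°; cos θ_c = 0.8796.
tᵢ = 2h cos θ_c/V₁ ⇒ h = tᵢ·V₁/(2 cos θ_c) = 0.0081·1586/(2·0.8796) = 7.30 m.

7.3 m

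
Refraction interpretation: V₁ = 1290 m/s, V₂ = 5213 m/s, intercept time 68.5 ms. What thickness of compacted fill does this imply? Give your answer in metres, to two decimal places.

45.60 m

θ_c = arcsin(1290/5213) = 14.33°; cos θ_c = 0.9689.
tᵢ = 2h cos θ_c/V₁ ⇒ h = tᵢ·V₁/(2 cos θ_c) = 0.0685·1290/(2·0.9689) = 45.60 m.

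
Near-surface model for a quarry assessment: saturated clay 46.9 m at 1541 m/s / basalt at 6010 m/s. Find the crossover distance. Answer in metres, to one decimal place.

121.9 m

θ_c = arcsin(1541/6010) = 14.86°, so cos θ_c = 0.9666 and tᵢ = 2h cos θ_c/V₁ = 0.0588 s.
At crossover x/V₁ = x/V₂ + tᵢ ⇒ x = tᵢ/(1/V₁ − 1/V₂) = 0.05883/(6.4893e-04 − 1.6639e-04) = 121.93 m.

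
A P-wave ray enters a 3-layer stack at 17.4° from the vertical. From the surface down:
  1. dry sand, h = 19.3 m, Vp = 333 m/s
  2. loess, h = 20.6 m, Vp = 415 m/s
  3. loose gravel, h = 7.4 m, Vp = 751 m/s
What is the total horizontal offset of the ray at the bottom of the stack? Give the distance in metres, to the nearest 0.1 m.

21.1 m

Apply Snell's law at each interface; in layer i the horizontal offset is hᵢ·tan θᵢ.
Layer 1: θ = 17.40°; offset = 19.3·tan 17.40° = 6.048 m.
Layer 2: sin θ = 415·sin 17.4°/333 = 0.3727, θ = 21.88°; offset = 20.6·tan 21.88° = 8.273 m.
Layer 3: sin θ = 751·sin 17.4°/333 = 0.6744, θ = 42.41°; offset = 7.4·tan 42.41° = 6.759 m.
Total horizontal offset = 21.081 m.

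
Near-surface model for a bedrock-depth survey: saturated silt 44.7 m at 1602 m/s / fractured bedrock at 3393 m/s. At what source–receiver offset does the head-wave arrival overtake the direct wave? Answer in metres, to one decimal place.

x_cross = 2h·√((V₂+V₁)/(V₂−V₁)).
(V₂+V₁)/(V₂−V₁) = (3393+1602)/(3393−1602) = 2.7889; √ = 1.6700.
x_cross = 2·44.7·1.6700 = 149.30 m.

149.3 m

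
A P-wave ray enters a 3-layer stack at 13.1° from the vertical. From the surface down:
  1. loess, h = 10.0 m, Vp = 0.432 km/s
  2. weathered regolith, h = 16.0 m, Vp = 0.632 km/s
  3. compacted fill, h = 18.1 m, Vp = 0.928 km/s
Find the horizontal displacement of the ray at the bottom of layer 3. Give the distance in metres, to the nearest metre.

Apply Snell's law at each interface; in layer i the horizontal offset is hᵢ·tan θᵢ.
Layer 1: θ = 13.10°; offset = 10.0·tan 13.10° = 2.327 m.
Layer 2: sin θ = 0.632·sin 13.1°/0.432 = 0.3316, θ = 19.36°; offset = 16.0·tan 19.36° = 5.623 m.
Layer 3: sin θ = 0.928·sin 13.1°/0.432 = 0.4869, θ = 29.14°; offset = 18.1·tan 29.14° = 10.089 m.
Total horizontal offset = 18.040 m.

18 m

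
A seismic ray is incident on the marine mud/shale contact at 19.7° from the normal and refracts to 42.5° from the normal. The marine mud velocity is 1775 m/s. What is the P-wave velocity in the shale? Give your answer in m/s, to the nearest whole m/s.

3557 m/s

Snell's law: sin 19.7°/V₁ = sin 42.5°/V₂.
V₂ = V₁·sin 42.5°/sin 19.7° = 1775 × 2.0042 = 3557.37 m/s.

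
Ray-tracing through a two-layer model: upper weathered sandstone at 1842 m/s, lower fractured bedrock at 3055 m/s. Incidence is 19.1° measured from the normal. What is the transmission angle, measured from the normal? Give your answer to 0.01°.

Snell's law: sin θ₂ = (V₂/V₁)·sin θ₁ = (3055/1842)·sin 19.1° = 0.5427.
θ₂ = arcsin 0.5427 = 32.87° from the normal.

32.87°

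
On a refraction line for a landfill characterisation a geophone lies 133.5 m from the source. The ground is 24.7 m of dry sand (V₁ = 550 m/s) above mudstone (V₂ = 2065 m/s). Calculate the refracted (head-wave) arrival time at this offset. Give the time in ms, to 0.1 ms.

θ_c = arcsin(V₁/V₂) = arcsin(550/2065) = 15.45°, cos θ_c = 0.9639.
Intercept time tᵢ = 2h cos θ_c / V₁ = 2·24.7·0.9639/550 = 0.08657 s.
t = x/V₂ + tᵢ = 133.5/2065 + 0.08657 = 0.15122 s.

151.2 ms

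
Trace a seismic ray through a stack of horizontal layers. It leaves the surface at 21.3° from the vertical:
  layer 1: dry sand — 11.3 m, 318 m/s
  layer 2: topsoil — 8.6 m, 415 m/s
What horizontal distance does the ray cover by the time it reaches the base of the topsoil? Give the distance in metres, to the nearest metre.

Apply Snell's law at each interface; in layer i the horizontal offset is hᵢ·tan θᵢ.
Layer 1: θ = 21.30°; offset = 11.3·tan 21.30° = 4.406 m.
Layer 2: sin θ = 415·sin 21.3°/318 = 0.4741, θ = 28.30°; offset = 8.6·tan 28.30° = 4.630 m.
Summing the layer offsets gives 9.036 m.

9 m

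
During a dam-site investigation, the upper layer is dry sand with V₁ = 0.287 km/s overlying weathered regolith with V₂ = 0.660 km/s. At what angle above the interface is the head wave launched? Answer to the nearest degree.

Critical incidence: sin θ_c = V₁/V₂ = 0.287/0.660 = 0.4348.
θ_c = arcsin 0.4348 = 25.78°.
Measured from the interface: 90° − 25.78° = 64.22°.

64°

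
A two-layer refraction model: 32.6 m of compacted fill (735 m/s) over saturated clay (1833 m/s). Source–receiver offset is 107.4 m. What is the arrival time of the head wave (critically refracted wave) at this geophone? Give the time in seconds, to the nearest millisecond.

θ_c = arcsin(V₁/V₂) = arcsin(735/1833) = 23.64°, cos θ_c = 0.9161.
Intercept time tᵢ = 2h cos θ_c / V₁ = 2·32.6·0.9161/735 = 0.08126 s.
t = x/V₂ + tᵢ = 107.4/1833 + 0.08126 = 0.13986 s.

0.140 s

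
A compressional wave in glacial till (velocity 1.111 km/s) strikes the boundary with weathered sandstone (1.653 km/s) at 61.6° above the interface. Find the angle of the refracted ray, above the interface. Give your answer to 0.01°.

44.96°

Angle from the normal: 90° − 61.6° = 28.4°.
sin θ₁/V₁ = sin θ₂/V₂ ⇒ sin θ₂ = 1.653·sin 28.4°/1.111 = 1.653·0.4756/1.111 = 0.7077.
θ₂ = sin⁻¹(0.7077) = 45.04° (from vertical).
From the interface: 90° − 45.04° = 44.96°.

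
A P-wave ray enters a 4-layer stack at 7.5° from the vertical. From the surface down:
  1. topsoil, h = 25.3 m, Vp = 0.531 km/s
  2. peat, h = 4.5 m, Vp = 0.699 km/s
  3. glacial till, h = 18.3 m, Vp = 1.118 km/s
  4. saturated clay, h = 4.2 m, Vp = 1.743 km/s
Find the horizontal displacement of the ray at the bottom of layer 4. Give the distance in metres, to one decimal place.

Apply Snell's law at each interface; in layer i the horizontal offset is hᵢ·tan θᵢ.
Layer 1: θ = 7.50°; offset = 25.3·tan 7.50° = 3.331 m.
Layer 2: sin θ = 0.699·sin 7.5°/0.531 = 0.1718, θ = 9.89°; offset = 4.5·tan 9.89° = 0.785 m.
Layer 3: sin θ = 1.118·sin 7.5°/0.531 = 0.2748, θ = 15.95°; offset = 18.3·tan 15.95° = 5.231 m.
Layer 4: sin θ = 1.743·sin 7.5°/0.531 = 0.4285, θ = 25.37°; offset = 4.2·tan 25.37° = 1.992 m.
Summing the layer offsets gives 11.338 m.

11.3 m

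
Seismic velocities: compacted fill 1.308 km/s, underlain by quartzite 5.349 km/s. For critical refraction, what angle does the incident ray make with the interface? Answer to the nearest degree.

76°

Critical incidence: sin θ_c = V₁/V₂ = 1.308/5.349 = 0.2445.
θ_c = arcsin 0.2445 = 14.15°.
Measured from the interface: 90° − 14.15° = 75.85°.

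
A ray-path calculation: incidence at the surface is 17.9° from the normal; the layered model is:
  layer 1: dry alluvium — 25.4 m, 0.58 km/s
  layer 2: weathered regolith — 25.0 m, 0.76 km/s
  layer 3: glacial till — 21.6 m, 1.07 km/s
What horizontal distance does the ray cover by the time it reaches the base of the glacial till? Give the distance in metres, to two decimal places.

34.07 m

Ray parameter p = sin 17.9° / 0.58 km/s = 5.2993e-01 s/km.
Layer 1: θ = 17.90°; offset = 25.4·tan 17.90° = 8.2040 m.
Layer 2: sin θ = p·0.76 = 0.4027 → θ = 23.75°; offset = 25.0·tan 23.75° = 11.0001 m.
Layer 3: sin θ = p·1.07 = 0.5670 → θ = 34.54°; offset = 21.6·tan 34.54° = 14.8690 m.
Total horizontal offset = 34.0731 m.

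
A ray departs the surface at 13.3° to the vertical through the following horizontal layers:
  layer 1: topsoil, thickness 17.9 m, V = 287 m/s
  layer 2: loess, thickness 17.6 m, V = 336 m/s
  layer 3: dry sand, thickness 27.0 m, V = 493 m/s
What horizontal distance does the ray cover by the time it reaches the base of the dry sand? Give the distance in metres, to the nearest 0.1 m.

20.8 m

p = sin θ₁/V₁ = sin 13.3°/287 = 8.0157e-04 s/m is conserved through the stack.
Layer 1: θ = 13.30°; offset = 17.9·tan 13.30° = 4.231 m.
Layer 2: sin θ = p·336 = 0.2693 → θ = 15.62°; offset = 17.6·tan 15.62° = 4.922 m.
Layer 3: sin θ = p·493 = 0.3952 → θ = 23.28°; offset = 27.0·tan 23.28° = 11.615 m.
Summing the layer offsets gives 20.768 m.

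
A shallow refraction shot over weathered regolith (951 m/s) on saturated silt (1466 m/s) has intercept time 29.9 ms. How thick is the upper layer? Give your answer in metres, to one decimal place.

θ_c = arcsin(951/1466) = 40.44°; cos θ_c = 0.7610.
tᵢ = 2h cos θ_c/V₁ ⇒ h = tᵢ·V₁/(2 cos θ_c) = 0.0299·951/(2·0.7610) = 18.68 m.

18.7 m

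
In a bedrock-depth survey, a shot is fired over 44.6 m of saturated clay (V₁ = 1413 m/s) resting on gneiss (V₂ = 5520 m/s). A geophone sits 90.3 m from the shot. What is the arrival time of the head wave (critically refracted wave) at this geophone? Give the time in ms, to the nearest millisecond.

77 ms

θ_c = arcsin(V₁/V₂) = arcsin(1413/5520) = 14.83°, cos θ_c = 0.9667.
Intercept time tᵢ = 2h cos θ_c / V₁ = 2·44.6·0.9667/1413 = 0.06102 s.
t = x/V₂ + tᵢ = 90.3/5520 + 0.06102 = 0.07738 s.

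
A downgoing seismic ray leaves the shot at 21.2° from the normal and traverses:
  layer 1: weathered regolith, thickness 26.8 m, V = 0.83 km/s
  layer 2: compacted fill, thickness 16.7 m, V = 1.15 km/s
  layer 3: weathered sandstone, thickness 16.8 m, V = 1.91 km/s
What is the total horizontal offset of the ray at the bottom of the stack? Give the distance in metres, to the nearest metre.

45 m

Apply Snell's law at each interface; in layer i the horizontal offset is hᵢ·tan θᵢ.
Layer 1: θ = 21.20°; offset = 26.8·tan 21.20° = 10.395 m.
Layer 2: sin θ = 1.15·sin 21.2°/0.83 = 0.5010, θ = 30.07°; offset = 16.7·tan 30.07° = 9.669 m.
Layer 3: sin θ = 1.91·sin 21.2°/0.83 = 0.8322, θ = 56.32°; offset = 16.8·tan 56.32° = 25.212 m.
Σ offsets = 45.276 m.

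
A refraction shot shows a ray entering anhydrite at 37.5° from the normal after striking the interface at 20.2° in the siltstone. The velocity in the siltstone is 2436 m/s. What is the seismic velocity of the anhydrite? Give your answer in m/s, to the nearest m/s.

Snell's law: sin 20.2°/V₁ = sin 37.5°/V₂.
V₂ = V₁·sin 37.5°/sin 20.2° = 2436 × 1.7630 = 4294.67 m/s.

4295 m/s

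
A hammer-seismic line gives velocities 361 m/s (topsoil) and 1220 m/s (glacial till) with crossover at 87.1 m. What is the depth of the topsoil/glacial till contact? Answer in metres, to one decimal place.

32.1 m

h = (x_cross/2)·√((V₂−V₁)/(V₂+V₁)).
(V₂−V₁)/(V₂+V₁) = (1220−361)/(1220+361) = 0.5433; √ = 0.7371.
h = (87.1/2)·0.7371 = 32.10 m.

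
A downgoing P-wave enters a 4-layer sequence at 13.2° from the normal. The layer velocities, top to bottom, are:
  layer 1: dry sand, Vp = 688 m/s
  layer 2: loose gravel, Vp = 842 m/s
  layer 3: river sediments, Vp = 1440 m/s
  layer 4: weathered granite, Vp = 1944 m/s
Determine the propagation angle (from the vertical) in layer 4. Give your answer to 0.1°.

40.2°

Ray parameter p = sin 13.2° / 688 = 3.3191e-04 s/m.
sin θ_4 = p·V_4 = 3.3191e-04 × 1944 = 0.6452.
θ_4 = 40.18° from the vertical.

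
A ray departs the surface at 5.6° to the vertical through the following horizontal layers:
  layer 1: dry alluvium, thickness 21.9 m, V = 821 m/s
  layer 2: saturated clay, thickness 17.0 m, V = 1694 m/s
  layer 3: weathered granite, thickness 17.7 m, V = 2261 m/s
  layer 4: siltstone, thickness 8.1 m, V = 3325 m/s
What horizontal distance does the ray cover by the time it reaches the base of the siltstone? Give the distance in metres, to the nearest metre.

p = sin θ₁/V₁ = sin 5.6°/821 = 1.1886e-04 s/m is conserved through the stack.
Layer 1: θ = 5.60°; offset = 21.9·tan 5.60° = 2.147 m.
Layer 2: sin θ = p·1694 = 0.2013 → θ = 11.62°; offset = 17.0·tan 11.62° = 3.494 m.
Layer 3: sin θ = p·2261 = 0.2687 → θ = 15.59°; offset = 17.7·tan 15.59° = 4.938 m.
Layer 4: sin θ = p·3325 = 0.3952 → θ = 23.28°; offset = 8.1·tan 23.28° = 3.485 m.
Σ offsets = 14.065 m.

14 m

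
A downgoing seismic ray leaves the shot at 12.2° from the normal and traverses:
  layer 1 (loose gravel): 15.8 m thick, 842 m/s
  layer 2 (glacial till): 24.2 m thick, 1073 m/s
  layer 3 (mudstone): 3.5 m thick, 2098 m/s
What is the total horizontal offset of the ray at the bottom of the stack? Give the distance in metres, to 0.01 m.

12.35 m

Ray parameter p = sin 12.2° / 842 m/s = 2.5098e-04 s/m.
Layer 1: θ = 12.20°; offset = 15.8·tan 12.20° = 3.4161 m.
Layer 2: sin θ = p·1073 = 0.2693 → θ = 15.62°; offset = 24.2·tan 15.62° = 6.7671 m.
Layer 3: sin θ = p·2098 = 0.5266 → θ = 31.77°; offset = 3.5·tan 31.77° = 2.1678 m.
Σ offsets = 12.3510 m.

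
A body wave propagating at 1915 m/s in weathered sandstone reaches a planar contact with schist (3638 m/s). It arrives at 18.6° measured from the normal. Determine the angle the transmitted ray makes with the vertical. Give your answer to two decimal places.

37.30°

sin θ₁/V₁ = sin θ₂/V₂ ⇒ sin θ₂ = 3638·sin 18.6°/1915 = 3638·0.3190/1915 = 0.6059.
θ₂ = arcsin 0.6059 = 37.30° from the normal.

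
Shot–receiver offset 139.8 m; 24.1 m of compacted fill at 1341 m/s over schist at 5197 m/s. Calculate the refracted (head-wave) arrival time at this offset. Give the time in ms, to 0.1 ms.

61.6 ms

t = x/V₂ + 2h·√(V₂²−V₁²)/(V₁V₂).
√(V₂²−V₁²) = √(5197²−1341²) = 5021.0 m/s; delay term = 2·24.1·5021.0/(1341·5197) = 0.03473 s.
t = 139.8/5197 + 0.03473 = 0.06163 s.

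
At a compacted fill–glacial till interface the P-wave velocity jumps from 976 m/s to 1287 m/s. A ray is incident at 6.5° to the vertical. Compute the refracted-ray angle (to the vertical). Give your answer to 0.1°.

8.6°

Snell's law: sin θ₂ = (V₂/V₁)·sin θ₁ = (1287/976)·sin 6.5° = 0.1493.
θ₂ = arcsin 0.1493 = 8.58° from the normal.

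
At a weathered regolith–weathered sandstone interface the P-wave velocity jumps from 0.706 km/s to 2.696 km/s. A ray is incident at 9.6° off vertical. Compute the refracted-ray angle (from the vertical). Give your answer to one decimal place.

39.6°

sin θ₁/V₁ = sin θ₂/V₂ ⇒ sin θ₂ = 2.696·sin 9.6°/0.706 = 2.696·0.1668/0.706 = 0.6368.
θ₂ = arcsin 0.6368 = 39.56° from the normal.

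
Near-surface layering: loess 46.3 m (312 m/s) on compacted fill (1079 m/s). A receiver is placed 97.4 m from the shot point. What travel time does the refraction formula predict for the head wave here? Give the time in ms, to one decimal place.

θ_c = arcsin(V₁/V₂) = arcsin(312/1079) = 16.81°, cos θ_c = 0.9573.
Intercept time tᵢ = 2h cos θ_c / V₁ = 2·46.3·0.9573/312 = 0.28412 s.
t = x/V₂ + tᵢ = 97.4/1079 + 0.28412 = 0.37439 s.

374.4 ms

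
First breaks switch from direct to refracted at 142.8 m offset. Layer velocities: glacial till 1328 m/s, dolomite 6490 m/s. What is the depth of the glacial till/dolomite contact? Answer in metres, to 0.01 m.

h = (x_cross/2)·√((V₂−V₁)/(V₂+V₁)).
(V₂−V₁)/(V₂+V₁) = (6490−1328)/(6490+1328) = 0.6603; √ = 0.8126.
h = (142.8/2)·0.8126 = 58.02 m.

58.02 m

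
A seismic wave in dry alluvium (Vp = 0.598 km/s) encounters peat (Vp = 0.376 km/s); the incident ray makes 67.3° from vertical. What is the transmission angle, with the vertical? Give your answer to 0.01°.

sin θ₁/V₁ = sin θ₂/V₂ ⇒ sin θ₂ = 0.376·sin 67.3°/0.598 = 0.376·0.9225/0.598 = 0.5801.
θ₂ = sin⁻¹(0.5801) = 35.45° (from vertical).

35.45°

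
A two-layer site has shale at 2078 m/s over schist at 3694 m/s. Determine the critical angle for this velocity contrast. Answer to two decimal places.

At critical incidence the refracted ray runs along the interface (θ₂ = 90°), so sin θ_c = V₁/V₂.
θ_c = arcsin(2078/3694) = arcsin 0.5625 = 34.23°.

34.23°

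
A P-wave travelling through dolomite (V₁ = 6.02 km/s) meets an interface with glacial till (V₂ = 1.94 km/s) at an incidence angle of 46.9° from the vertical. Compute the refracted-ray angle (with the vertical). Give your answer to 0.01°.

Snell's law: sin θ₂ = (V₂/V₁)·sin θ₁ = (1.94/6.02)·sin 46.9° = 0.2353.
θ₂ = arcsin 0.2353 = 13.61° from the normal.

13.61°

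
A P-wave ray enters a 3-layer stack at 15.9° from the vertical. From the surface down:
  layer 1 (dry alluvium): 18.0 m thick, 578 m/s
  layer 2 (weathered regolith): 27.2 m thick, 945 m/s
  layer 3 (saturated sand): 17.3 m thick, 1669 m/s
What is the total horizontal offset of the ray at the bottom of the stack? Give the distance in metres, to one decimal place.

41.1 m

Apply Snell's law at each interface; in layer i the horizontal offset is hᵢ·tan θᵢ.
Layer 1: θ = 15.90°; offset = 18.0·tan 15.90° = 5.127 m.
Layer 2: sin θ = 945·sin 15.9°/578 = 0.4479, θ = 26.61°; offset = 27.2·tan 26.61° = 13.626 m.
Layer 3: sin θ = 1669·sin 15.9°/578 = 0.7911, θ = 52.29°; offset = 17.3·tan 52.29° = 22.372 m.
Summing the layer offsets gives 41.126 m.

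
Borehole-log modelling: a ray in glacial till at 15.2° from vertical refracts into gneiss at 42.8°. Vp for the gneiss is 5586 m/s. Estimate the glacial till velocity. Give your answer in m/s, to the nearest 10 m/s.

Snell's law: sin 15.2°/V₁ = sin 42.8°/V₂.
V₁ = V₂·sin 15.2°/sin 42.8° = 5586 × 0.3859 = 2155.58 m/s.

2160 m/s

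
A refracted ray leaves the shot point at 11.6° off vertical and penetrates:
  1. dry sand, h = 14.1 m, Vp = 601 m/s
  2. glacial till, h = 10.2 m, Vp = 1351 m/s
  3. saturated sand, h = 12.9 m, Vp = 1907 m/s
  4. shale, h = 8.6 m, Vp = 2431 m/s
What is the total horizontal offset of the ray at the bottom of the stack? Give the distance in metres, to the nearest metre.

31 m

Apply Snell's law at each interface; in layer i the horizontal offset is hᵢ·tan θᵢ.
Layer 1: θ = 11.60°; offset = 14.1·tan 11.60° = 2.894 m.
Layer 2: sin θ = 1351·sin 11.6°/601 = 0.4520, θ = 26.87°; offset = 10.2·tan 26.87° = 5.169 m.
Layer 3: sin θ = 1907·sin 11.6°/601 = 0.6380, θ = 39.65°; offset = 12.9·tan 39.65° = 10.689 m.
Layer 4: sin θ = 2431·sin 11.6°/601 = 0.8133, θ = 54.42°; offset = 8.6·tan 54.42° = 12.023 m.
Σ offsets = 30.775 m.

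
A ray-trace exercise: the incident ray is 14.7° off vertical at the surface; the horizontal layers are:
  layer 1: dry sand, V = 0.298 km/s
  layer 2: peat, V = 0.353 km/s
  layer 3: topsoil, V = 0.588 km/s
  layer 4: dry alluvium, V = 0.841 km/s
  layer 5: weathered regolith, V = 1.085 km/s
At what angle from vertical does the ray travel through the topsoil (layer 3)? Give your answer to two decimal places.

Ray parameter p = sin 14.7° / 0.298 = 8.5154e-01 s/km.
sin θ_3 = p·V_3 = 8.5154e-01 × 0.588 = 0.5007.
θ_3 = arcsin 0.5007 = 30.05°.

30.05°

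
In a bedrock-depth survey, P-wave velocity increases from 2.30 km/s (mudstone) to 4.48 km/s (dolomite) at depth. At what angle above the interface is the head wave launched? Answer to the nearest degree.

59°

At critical incidence the refracted ray runs along the interface (θ₂ = 90°), so sin θ_c = V₁/V₂.
θ_c = arcsin(2.30/4.48) = arcsin 0.5134 = 30.89°.
Measured from the interface: 90° − 30.89° = 59.11°.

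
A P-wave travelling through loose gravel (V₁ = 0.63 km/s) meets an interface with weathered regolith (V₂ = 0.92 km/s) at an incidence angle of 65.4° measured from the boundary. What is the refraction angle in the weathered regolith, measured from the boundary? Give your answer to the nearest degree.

Convert to the normal: θ₁ = 90° − 65.4° = 24.6°.
sin θ₁/V₁ = sin θ₂/V₂ ⇒ sin θ₂ = 0.92·sin 24.6°/0.63 = 0.92·0.4163/0.63 = 0.6079.
θ₂ = sin⁻¹(0.6079) = 37.44° (from vertical).
From the interface: 90° − 37.44° = 52.56°.

53°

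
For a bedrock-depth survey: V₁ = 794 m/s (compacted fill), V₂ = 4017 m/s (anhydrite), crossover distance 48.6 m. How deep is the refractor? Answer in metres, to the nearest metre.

h = (x_cross/2)·√((V₂−V₁)/(V₂+V₁)).
(V₂−V₁)/(V₂+V₁) = (4017−794)/(4017+794) = 0.6699; √ = 0.8185.
h = (48.6/2)·0.8185 = 19.89 m.

20 m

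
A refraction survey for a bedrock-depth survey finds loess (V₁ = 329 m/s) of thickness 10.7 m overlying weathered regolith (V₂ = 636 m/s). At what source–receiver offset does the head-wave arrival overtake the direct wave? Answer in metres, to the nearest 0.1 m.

37.9 m

x_cross = 2h·√((V₂+V₁)/(V₂−V₁)).
(V₂+V₁)/(V₂−V₁) = (636+329)/(636−329) = 3.1433; √ = 1.7729.
x_cross = 2·10.7·1.7729 = 37.94 m.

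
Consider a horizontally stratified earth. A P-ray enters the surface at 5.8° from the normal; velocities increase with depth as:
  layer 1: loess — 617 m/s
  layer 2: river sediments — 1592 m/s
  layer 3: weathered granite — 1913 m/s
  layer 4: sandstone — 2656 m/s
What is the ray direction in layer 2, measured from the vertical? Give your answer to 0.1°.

Ray parameter p = sin 5.8° / 617 = 1.6379e-04 s/m.
sin θ_2 = p·V_2 = 1.6379e-04 × 1592 = 0.2607.
θ_2 = 15.11° from the vertical.

15.1°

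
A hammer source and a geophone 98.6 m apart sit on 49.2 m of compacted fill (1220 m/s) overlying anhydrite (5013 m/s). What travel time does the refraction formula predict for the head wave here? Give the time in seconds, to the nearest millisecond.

0.098 s

t = x/V₂ + 2h·√(V₂²−V₁²)/(V₁V₂).
√(V₂²−V₁²) = √(5013²−1220²) = 4862.3 m/s; delay term = 2·49.2·4862.3/(1220·5013) = 0.07823 s.
t = 98.6/5013 + 0.07823 = 0.09790 s.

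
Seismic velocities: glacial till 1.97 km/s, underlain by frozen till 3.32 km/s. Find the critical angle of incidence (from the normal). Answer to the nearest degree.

At critical incidence the refracted ray runs along the interface (θ₂ = 90°), so sin θ_c = V₁/V₂.
θ_c = arcsin(1.97/3.32) = arcsin 0.5934 = 36.40°.

36°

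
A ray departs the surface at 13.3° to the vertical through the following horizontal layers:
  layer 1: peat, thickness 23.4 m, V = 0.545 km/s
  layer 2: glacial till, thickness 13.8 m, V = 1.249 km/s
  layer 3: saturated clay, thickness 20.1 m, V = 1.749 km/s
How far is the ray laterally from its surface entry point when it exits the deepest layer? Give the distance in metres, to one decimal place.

Apply Snell's law at each interface; in layer i the horizontal offset is hᵢ·tan θᵢ.
Layer 1: θ = 13.30°; offset = 23.4·tan 13.30° = 5.532 m.
Layer 2: sin θ = 1.249·sin 13.3°/0.545 = 0.5272, θ = 31.82°; offset = 13.8·tan 31.82° = 8.562 m.
Layer 3: sin θ = 1.749·sin 13.3°/0.545 = 0.7383, θ = 47.58°; offset = 20.1·tan 47.58° = 22.000 m.
Σ offsets = 36.094 m.

36.1 m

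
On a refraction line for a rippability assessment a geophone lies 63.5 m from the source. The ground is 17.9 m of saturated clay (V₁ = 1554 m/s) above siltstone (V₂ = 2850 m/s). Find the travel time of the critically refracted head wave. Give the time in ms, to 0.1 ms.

t = x/V₂ + 2h·√(V₂²−V₁²)/(V₁V₂).
√(V₂²−V₁²) = √(2850²−1554²) = 2389.1 m/s; delay term = 2·17.9·2389.1/(1554·2850) = 0.01931 s.
t = 63.5/2850 + 0.01931 = 0.04159 s.

41.6 ms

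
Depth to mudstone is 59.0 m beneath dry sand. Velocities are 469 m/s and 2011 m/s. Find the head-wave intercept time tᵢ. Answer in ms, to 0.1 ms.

θ_c = arcsin(V₁/V₂) = arcsin(469/2011) = 13.49°; cos θ_c = 0.9724.
tᵢ = 2h·cos θ_c / V₁ = 2·59.0·0.9724 / 469 = 0.24466 s.

244.7 ms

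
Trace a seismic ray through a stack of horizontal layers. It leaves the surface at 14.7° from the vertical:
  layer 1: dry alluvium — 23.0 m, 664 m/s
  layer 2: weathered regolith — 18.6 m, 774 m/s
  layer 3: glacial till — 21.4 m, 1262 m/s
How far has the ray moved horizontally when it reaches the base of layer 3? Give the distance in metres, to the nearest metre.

Apply Snell's law at each interface; in layer i the horizontal offset is hᵢ·tan θᵢ.
Layer 1: θ = 14.70°; offset = 23.0·tan 14.70° = 6.034 m.
Layer 2: sin θ = 774·sin 14.7°/664 = 0.2958, θ = 17.21°; offset = 18.6·tan 17.21° = 5.760 m.
Layer 3: sin θ = 1262·sin 14.7°/664 = 0.4823, θ = 28.84°; offset = 21.4·tan 28.84° = 11.782 m.
Summing the layer offsets gives 23.575 m.

24 m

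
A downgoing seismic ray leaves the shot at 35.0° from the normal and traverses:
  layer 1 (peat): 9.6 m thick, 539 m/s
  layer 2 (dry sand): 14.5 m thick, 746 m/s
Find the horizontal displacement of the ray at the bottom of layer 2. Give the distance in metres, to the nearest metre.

26 m

Ray parameter p = sin 35.0° / 539 m/s = 1.0641e-03 s/m.
Layer 1: θ = 35.00°; offset = 9.6·tan 35.00° = 6.722 m.
Layer 2: sin θ = p·746 = 0.7939 → θ = 52.55°; offset = 14.5·tan 52.55° = 18.929 m.
Σ offsets = 25.651 m.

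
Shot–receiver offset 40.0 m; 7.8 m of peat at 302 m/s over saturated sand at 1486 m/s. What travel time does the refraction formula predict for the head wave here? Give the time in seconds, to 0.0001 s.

0.0775 s

t = x/V₂ + 2h·√(V₂²−V₁²)/(V₁V₂).
√(V₂²−V₁²) = √(1486²−302²) = 1455.0 m/s; delay term = 2·7.8·1455.0/(302·1486) = 0.05058 s.
t = 40.0/1486 + 0.05058 = 0.07750 s.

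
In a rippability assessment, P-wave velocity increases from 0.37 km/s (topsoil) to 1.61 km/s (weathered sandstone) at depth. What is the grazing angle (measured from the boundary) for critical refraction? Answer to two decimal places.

Critical incidence: sin θ_c = V₁/V₂ = 0.37/1.61 = 0.2298.
θ_c = arcsin 0.2298 = 13.29°.
Measured from the interface: 90° − 13.29° = 76.71°.

76.71°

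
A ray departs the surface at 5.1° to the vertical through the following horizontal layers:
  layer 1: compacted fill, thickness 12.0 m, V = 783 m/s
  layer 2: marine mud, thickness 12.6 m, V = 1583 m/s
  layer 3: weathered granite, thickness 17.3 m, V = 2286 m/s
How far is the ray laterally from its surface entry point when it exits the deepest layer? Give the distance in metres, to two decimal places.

8.02 m

Apply Snell's law at each interface; in layer i the horizontal offset is hᵢ·tan θᵢ.
Layer 1: θ = 5.10°; offset = 12.0·tan 5.10° = 1.0710 m.
Layer 2: sin θ = 1583·sin 5.1°/783 = 0.1797, θ = 10.35°; offset = 12.6·tan 10.35° = 2.3019 m.
Layer 3: sin θ = 2286·sin 5.1°/783 = 0.2595, θ = 15.04°; offset = 17.3·tan 15.04° = 4.6492 m.
Σ offsets = 8.0221 m.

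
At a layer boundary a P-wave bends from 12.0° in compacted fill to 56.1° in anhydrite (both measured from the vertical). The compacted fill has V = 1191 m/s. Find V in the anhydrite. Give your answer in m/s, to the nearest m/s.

Snell's law: sin 12.0°/V₁ = sin 56.1°/V₂.
V₂ = V₁·sin 56.1°/sin 12.0° = 1191 × 3.9921 = 4754.64 m/s.

4755 m/s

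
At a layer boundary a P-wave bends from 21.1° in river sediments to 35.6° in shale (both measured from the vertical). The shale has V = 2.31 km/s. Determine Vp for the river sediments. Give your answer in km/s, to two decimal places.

sin 21.1° = 0.3600; sin 35.6° = 0.5821.
V₁ = V₂·(sin θ₁/sin θ₂) = 2.31·(0.3600/0.5821) = 1.43 km/s.

1.43 km/s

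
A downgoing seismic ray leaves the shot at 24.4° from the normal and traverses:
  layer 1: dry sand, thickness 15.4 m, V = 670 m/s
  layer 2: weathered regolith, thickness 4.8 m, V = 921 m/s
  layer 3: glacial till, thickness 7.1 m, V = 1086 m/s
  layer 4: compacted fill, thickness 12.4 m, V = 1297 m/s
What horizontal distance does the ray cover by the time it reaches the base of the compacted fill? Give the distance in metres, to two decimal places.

33.21 m

Apply Snell's law at each interface; in layer i the horizontal offset is hᵢ·tan θᵢ.
Layer 1: θ = 24.40°; offset = 15.4·tan 24.40° = 6.9857 m.
Layer 2: sin θ = 921·sin 24.4°/670 = 0.5679, θ = 34.60°; offset = 4.8·tan 34.60° = 3.3115 m.
Layer 3: sin θ = 1086·sin 24.4°/670 = 0.6696, θ = 42.04°; offset = 7.1·tan 42.04° = 6.4010 m.
Layer 4: sin θ = 1297·sin 24.4°/670 = 0.7997, θ = 53.10°; offset = 12.4·tan 53.10° = 16.5159 m.
Σ offsets = 33.2141 m.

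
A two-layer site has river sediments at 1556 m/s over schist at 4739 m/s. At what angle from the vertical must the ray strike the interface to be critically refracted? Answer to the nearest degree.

Critical incidence: sin θ_c = V₁/V₂ = 1556/4739 = 0.3283.
θ_c = arcsin 0.3283 = 19.17°.

19°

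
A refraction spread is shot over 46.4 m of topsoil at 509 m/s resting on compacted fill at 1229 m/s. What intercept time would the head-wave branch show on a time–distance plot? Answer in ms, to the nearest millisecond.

tᵢ = 2h·√(V₂²−V₁²)/(V₁V₂).
√(V₂²−V₁²) = √(1229²−509²) = 1118.6 m/s.
tᵢ = 2·46.4·1118.6/(509·1229) = 0.16595 s.

166 ms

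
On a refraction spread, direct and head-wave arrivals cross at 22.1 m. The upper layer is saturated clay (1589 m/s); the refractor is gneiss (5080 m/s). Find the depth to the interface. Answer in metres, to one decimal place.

8.0 m

h = (x_cross/2)·√((V₂−V₁)/(V₂+V₁)).
(V₂−V₁)/(V₂+V₁) = (5080−1589)/(5080+1589) = 0.5235; √ = 0.7235.
h = (22.1/2)·0.7235 = 7.99 m.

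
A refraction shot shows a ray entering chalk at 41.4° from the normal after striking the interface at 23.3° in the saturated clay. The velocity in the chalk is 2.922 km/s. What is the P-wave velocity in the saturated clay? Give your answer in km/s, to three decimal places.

Snell's law: sin 23.3°/V₁ = sin 41.4°/V₂.
V₁ = V₂·sin 23.3°/sin 41.4° = 2.922 × 0.5981 = 1.748 km/s.

1.748 km/s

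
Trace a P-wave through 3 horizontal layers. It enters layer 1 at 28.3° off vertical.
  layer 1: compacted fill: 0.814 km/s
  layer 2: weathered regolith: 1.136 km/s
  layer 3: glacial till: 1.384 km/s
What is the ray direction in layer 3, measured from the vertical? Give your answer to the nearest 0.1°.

Snell's law across each interface conserves sin θ / V, so sin θ_3 = V_3·sin θ₁/V₁.
sin θ_3 = 1.384 × sin 28.3° / 0.814 = 0.8061.
θ_3 = arcsin 0.8061 = 53.71°.

53.7°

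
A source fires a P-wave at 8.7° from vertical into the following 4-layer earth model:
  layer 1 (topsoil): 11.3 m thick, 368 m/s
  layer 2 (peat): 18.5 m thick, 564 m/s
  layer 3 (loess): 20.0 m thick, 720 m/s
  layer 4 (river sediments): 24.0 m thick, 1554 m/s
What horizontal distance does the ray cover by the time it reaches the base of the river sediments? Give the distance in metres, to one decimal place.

p = sin θ₁/V₁ = sin 8.7°/368 = 4.1103e-04 s/m is conserved through the stack.
Layer 1: θ = 8.70°; offset = 11.3·tan 8.70° = 1.729 m.
Layer 2: sin θ = p·564 = 0.2318 → θ = 13.40°; offset = 18.5·tan 13.40° = 4.409 m.
Layer 3: sin θ = p·720 = 0.2959 → θ = 17.21°; offset = 20.0·tan 17.21° = 6.196 m.
Layer 4: sin θ = p·1554 = 0.6387 → θ = 39.70°; offset = 24.0·tan 39.70° = 19.924 m.
Summing the layer offsets gives 32.259 m.

32.3 m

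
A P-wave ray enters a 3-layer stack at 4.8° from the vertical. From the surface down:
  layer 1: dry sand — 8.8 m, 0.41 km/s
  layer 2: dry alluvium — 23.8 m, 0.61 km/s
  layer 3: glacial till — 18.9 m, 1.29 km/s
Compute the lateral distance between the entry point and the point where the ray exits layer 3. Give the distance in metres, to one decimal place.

Apply Snell's law at each interface; in layer i the horizontal offset is hᵢ·tan θᵢ.
Layer 1: θ = 4.80°; offset = 8.8·tan 4.80° = 0.739 m.
Layer 2: sin θ = 0.61·sin 4.8°/0.41 = 0.1245, θ = 7.15°; offset = 23.8·tan 7.15° = 2.986 m.
Layer 3: sin θ = 1.29·sin 4.8°/0.41 = 0.2633, θ = 15.26°; offset = 18.9·tan 15.26° = 5.158 m.
Σ offsets = 8.883 m.

8.9 m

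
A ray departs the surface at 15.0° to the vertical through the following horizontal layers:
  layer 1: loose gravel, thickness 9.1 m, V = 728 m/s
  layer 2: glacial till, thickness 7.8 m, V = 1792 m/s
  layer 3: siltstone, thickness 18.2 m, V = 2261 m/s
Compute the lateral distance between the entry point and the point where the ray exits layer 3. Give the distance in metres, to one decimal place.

Apply Snell's law at each interface; in layer i the horizontal offset is hᵢ·tan θᵢ.
Layer 1: θ = 15.00°; offset = 9.1·tan 15.00° = 2.438 m.
Layer 2: sin θ = 1792·sin 15.0°/728 = 0.6371, θ = 39.58°; offset = 7.8·tan 39.58° = 6.447 m.
Layer 3: sin θ = 2261·sin 15.0°/728 = 0.8038, θ = 53.50°; offset = 18.2·tan 53.50° = 24.594 m.
Σ offsets = 33.479 m.

33.5 m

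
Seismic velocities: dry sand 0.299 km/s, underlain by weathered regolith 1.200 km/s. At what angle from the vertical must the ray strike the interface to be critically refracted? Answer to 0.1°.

Critical incidence: sin θ_c = V₁/V₂ = 0.299/1.200 = 0.2492.
θ_c = arcsin 0.2492 = 14.43°.

14.4°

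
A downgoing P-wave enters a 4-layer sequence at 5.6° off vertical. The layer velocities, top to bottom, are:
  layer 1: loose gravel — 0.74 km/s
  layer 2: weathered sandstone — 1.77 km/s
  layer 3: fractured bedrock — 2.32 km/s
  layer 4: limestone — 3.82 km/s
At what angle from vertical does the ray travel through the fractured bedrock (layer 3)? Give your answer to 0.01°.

17.81°

Ray parameter p = sin 5.6° / 0.74 = 1.3187e-01 s/km.
sin θ_3 = p·V_3 = 1.3187e-01 × 2.32 = 0.3059.
θ_3 = arcsin 0.3059 = 17.81°.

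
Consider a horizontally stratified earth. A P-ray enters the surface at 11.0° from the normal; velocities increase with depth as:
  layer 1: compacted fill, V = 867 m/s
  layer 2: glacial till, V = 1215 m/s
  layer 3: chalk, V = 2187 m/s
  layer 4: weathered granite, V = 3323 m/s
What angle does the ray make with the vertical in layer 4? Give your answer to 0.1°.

47.0°

Ray parameter p = sin 11.0° / 867 = 2.2008e-04 s/m.
sin θ_4 = p·V_4 = 2.2008e-04 × 3323 = 0.7313.
θ_4 = 47.00° from the vertical.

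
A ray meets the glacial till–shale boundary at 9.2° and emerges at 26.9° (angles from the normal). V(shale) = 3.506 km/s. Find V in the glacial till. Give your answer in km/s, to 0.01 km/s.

sin 9.2° = 0.1599; sin 26.9° = 0.4524.
V₁ = V₂·(sin θ₁/sin θ₂) = 3.506·(0.1599/0.4524) = 1.24 km/s.

1.24 km/s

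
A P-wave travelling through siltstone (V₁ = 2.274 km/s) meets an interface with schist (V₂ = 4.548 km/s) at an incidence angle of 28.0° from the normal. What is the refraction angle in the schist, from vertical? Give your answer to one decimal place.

sin θ₁/V₁ = sin θ₂/V₂ ⇒ sin θ₂ = 4.548·sin 28.0°/2.274 = 4.548·0.4695/2.274 = 0.9389.
θ₂ = sin⁻¹(0.9389) = 69.87° (from vertical).

69.9°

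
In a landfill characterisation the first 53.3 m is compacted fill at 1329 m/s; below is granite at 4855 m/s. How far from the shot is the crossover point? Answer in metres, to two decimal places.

141.17 m

x_cross = 2h·√((V₂+V₁)/(V₂−V₁)).
(V₂+V₁)/(V₂−V₁) = (4855+1329)/(4855−1329) = 1.7538; √ = 1.3243.
x_cross = 2·53.3·1.3243 = 141.17 m.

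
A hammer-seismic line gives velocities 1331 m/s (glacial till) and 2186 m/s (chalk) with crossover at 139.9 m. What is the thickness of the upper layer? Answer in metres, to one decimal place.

34.5 m

x_cross = 2h·√((V₂+V₁)/(V₂−V₁)) → h = x_cross / (2·√((V₂+V₁)/(V₂−V₁))).
√((V₂+V₁)/(V₂−V₁)) = √((2186+1331)/(2186−1331)) = 2.0282.
h = 139.9 / (2·2.0282) = 34.49 m.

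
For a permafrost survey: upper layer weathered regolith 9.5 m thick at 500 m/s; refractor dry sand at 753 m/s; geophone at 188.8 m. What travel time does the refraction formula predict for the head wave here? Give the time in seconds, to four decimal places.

0.2791 s

t = x/V₂ + 2h·√(V₂²−V₁²)/(V₁V₂).
√(V₂²−V₁²) = √(753²−500²) = 563.0 m/s; delay term = 2·9.5·563.0/(500·753) = 0.02841 s.
t = 188.8/753 + 0.02841 = 0.27914 s.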